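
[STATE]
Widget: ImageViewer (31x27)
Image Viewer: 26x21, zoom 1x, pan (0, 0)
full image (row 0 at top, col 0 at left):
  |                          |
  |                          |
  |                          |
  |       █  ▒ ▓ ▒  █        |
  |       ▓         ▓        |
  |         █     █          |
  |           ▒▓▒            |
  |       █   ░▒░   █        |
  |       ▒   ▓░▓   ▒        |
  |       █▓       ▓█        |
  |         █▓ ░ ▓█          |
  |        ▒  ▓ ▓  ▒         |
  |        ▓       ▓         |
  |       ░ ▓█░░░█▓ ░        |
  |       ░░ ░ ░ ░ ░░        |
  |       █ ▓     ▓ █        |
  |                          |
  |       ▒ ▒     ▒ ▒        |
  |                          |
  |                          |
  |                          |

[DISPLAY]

                               
                               
                               
       █  ▒ ▓ ▒  █             
       ▓         ▓             
         █     █               
           ▒▓▒                 
       █   ░▒░   █             
       ▒   ▓░▓   ▒             
       █▓       ▓█             
         █▓ ░ ▓█               
        ▒  ▓ ▓  ▒              
        ▓       ▓              
       ░ ▓█░░░█▓ ░             
       ░░ ░ ░ ░ ░░             
       █ ▓     ▓ █             
                               
       ▒ ▒     ▒ ▒             
                               
                               
                               
                               
                               
                               
                               
                               
                               


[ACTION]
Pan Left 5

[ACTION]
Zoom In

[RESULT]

                               
                               
                               
                               
                               
                               
              ██    ▒▒  ▓▓  ▒▒ 
              ██    ▒▒  ▓▓  ▒▒ 
              ▓▓               
              ▓▓               
                  ██          █
                  ██          █
                      ▒▒▓▓▒▒   
                      ▒▒▓▓▒▒   
              ██      ░░▒▒░░   
              ██      ░░▒▒░░   
              ▒▒      ▓▓░░▓▓   
              ▒▒      ▓▓░░▓▓   
              ██▓▓             
              ██▓▓             
                  ██▓▓  ░░  ▓▓█
                  ██▓▓  ░░  ▓▓█
                ▒▒    ▓▓  ▓▓   
                ▒▒    ▓▓  ▓▓   
                ▓▓             
                ▓▓             
              ░░  ▓▓██░░░░░░██▓


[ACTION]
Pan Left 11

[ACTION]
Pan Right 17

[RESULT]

                               
                               
                               
                               
                               
                               
   ▒▒  ▓▓  ▒▒    ██            
   ▒▒  ▓▓  ▒▒    ██            
                 ▓▓            
                 ▓▓            
 ██          ██                
 ██          ██                
     ▒▒▓▓▒▒                    
     ▒▒▓▓▒▒                    
     ░░▒▒░░      ██            
     ░░▒▒░░      ██            
     ▓▓░░▓▓      ▒▒            
     ▓▓░░▓▓      ▒▒            
▓              ▓▓██            
▓              ▓▓██            
 ██▓▓  ░░  ▓▓██                
 ██▓▓  ░░  ▓▓██                
▒    ▓▓  ▓▓    ▒▒              
▒    ▓▓  ▓▓    ▒▒              
▓              ▓▓              
▓              ▓▓              
 ▓▓██░░░░░░██▓▓  ░░            


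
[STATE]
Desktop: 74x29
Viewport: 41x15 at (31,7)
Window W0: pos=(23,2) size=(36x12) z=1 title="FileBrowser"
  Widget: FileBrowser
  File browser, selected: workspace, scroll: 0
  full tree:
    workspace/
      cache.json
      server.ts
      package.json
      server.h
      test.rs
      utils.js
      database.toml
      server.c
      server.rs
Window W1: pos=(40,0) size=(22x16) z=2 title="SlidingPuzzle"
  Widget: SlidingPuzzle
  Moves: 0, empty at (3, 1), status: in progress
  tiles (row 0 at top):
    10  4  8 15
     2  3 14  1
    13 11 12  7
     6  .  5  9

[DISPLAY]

ver.ts   ┃├────┼────┼────┼────┃          
kage.json┃│ 13 │ 11 │ 12 │  7 ┃          
ver.h    ┃├────┼────┼────┼────┃          
t.rs     ┃│  6 │    │  5 │  9 ┃          
ls.js    ┃└────┴────┴────┴────┃          
abase.tom┃Moves: 0            ┃          
━━━━━━━━━┃                    ┃          
         ┃                    ┃          
         ┗━━━━━━━━━━━━━━━━━━━━┛          
                                         
                                         
                                         
                                         
                                         
                                         


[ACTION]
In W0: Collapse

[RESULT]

         ┃├────┼────┼────┼────┃          
         ┃│ 13 │ 11 │ 12 │  7 ┃          
         ┃├────┼────┼────┼────┃          
         ┃│  6 │    │  5 │  9 ┃          
         ┃└────┴────┴────┴────┃          
         ┃Moves: 0            ┃          
━━━━━━━━━┃                    ┃          
         ┃                    ┃          
         ┗━━━━━━━━━━━━━━━━━━━━┛          
                                         
                                         
                                         
                                         
                                         
                                         


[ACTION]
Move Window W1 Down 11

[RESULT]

                           ┃             
                           ┃             
                           ┃             
                           ┃             
         ┏━━━━━━━━━━━━━━━━━━━━┓          
         ┃ SlidingPuzzle      ┃          
━━━━━━━━━┠────────────────────┨          
         ┃┌────┬────┬────┬────┃          
         ┃│ 10 │  4 │  8 │ 15 ┃          
         ┃├────┼────┼────┼────┃          
         ┃│  2 │  3 │ 14 │  1 ┃          
         ┃├────┼────┼────┼────┃          
         ┃│ 13 │ 11 │ 12 │  7 ┃          
         ┃├────┼────┼────┼────┃          
         ┃│  6 │    │  5 │  9 ┃          


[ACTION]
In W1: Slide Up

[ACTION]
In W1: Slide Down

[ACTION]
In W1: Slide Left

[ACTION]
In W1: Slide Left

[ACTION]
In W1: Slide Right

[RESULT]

                           ┃             
                           ┃             
                           ┃             
                           ┃             
         ┏━━━━━━━━━━━━━━━━━━━━┓          
         ┃ SlidingPuzzle      ┃          
━━━━━━━━━┠────────────────────┨          
         ┃┌────┬────┬────┬────┃          
         ┃│ 10 │  4 │  8 │ 15 ┃          
         ┃├────┼────┼────┼────┃          
         ┃│  2 │  3 │ 14 │  1 ┃          
         ┃├────┼────┼────┼────┃          
         ┃│ 13 │ 12 │    │  7 ┃          
         ┃├────┼────┼────┼────┃          
         ┃│  6 │ 11 │  5 │  9 ┃          


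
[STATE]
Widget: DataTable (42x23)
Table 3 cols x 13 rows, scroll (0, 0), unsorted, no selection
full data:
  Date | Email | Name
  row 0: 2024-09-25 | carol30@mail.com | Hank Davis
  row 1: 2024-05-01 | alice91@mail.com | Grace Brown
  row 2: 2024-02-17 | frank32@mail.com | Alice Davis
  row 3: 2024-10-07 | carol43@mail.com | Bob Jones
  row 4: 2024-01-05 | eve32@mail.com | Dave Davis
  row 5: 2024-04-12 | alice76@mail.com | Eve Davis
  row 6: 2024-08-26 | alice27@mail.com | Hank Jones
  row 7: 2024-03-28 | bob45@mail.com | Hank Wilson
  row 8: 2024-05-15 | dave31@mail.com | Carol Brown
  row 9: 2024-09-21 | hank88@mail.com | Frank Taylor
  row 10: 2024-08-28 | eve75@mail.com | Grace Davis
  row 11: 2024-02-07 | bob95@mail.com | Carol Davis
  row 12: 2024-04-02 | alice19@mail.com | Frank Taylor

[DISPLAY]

Date      │Email           │Name          
──────────┼────────────────┼────────────  
2024-09-25│carol30@mail.com│Hank Davis    
2024-05-01│alice91@mail.com│Grace Brown   
2024-02-17│frank32@mail.com│Alice Davis   
2024-10-07│carol43@mail.com│Bob Jones     
2024-01-05│eve32@mail.com  │Dave Davis    
2024-04-12│alice76@mail.com│Eve Davis     
2024-08-26│alice27@mail.com│Hank Jones    
2024-03-28│bob45@mail.com  │Hank Wilson   
2024-05-15│dave31@mail.com │Carol Brown   
2024-09-21│hank88@mail.com │Frank Taylor  
2024-08-28│eve75@mail.com  │Grace Davis   
2024-02-07│bob95@mail.com  │Carol Davis   
2024-04-02│alice19@mail.com│Frank Taylor  
                                          
                                          
                                          
                                          
                                          
                                          
                                          
                                          


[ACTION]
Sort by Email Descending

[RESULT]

Date      │Email          ▼│Name          
──────────┼────────────────┼────────────  
2024-09-21│hank88@mail.com │Frank Taylor  
2024-02-17│frank32@mail.com│Alice Davis   
2024-08-28│eve75@mail.com  │Grace Davis   
2024-01-05│eve32@mail.com  │Dave Davis    
2024-05-15│dave31@mail.com │Carol Brown   
2024-10-07│carol43@mail.com│Bob Jones     
2024-09-25│carol30@mail.com│Hank Davis    
2024-02-07│bob95@mail.com  │Carol Davis   
2024-03-28│bob45@mail.com  │Hank Wilson   
2024-05-01│alice91@mail.com│Grace Brown   
2024-04-12│alice76@mail.com│Eve Davis     
2024-08-26│alice27@mail.com│Hank Jones    
2024-04-02│alice19@mail.com│Frank Taylor  
                                          
                                          
                                          
                                          
                                          
                                          
                                          
                                          


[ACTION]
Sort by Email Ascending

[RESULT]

Date      │Email          ▲│Name          
──────────┼────────────────┼────────────  
2024-04-02│alice19@mail.com│Frank Taylor  
2024-08-26│alice27@mail.com│Hank Jones    
2024-04-12│alice76@mail.com│Eve Davis     
2024-05-01│alice91@mail.com│Grace Brown   
2024-03-28│bob45@mail.com  │Hank Wilson   
2024-02-07│bob95@mail.com  │Carol Davis   
2024-09-25│carol30@mail.com│Hank Davis    
2024-10-07│carol43@mail.com│Bob Jones     
2024-05-15│dave31@mail.com │Carol Brown   
2024-01-05│eve32@mail.com  │Dave Davis    
2024-08-28│eve75@mail.com  │Grace Davis   
2024-02-17│frank32@mail.com│Alice Davis   
2024-09-21│hank88@mail.com │Frank Taylor  
                                          
                                          
                                          
                                          
                                          
                                          
                                          
                                          


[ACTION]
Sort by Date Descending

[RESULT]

Date     ▼│Email           │Name          
──────────┼────────────────┼────────────  
2024-10-07│carol43@mail.com│Bob Jones     
2024-09-25│carol30@mail.com│Hank Davis    
2024-09-21│hank88@mail.com │Frank Taylor  
2024-08-28│eve75@mail.com  │Grace Davis   
2024-08-26│alice27@mail.com│Hank Jones    
2024-05-15│dave31@mail.com │Carol Brown   
2024-05-01│alice91@mail.com│Grace Brown   
2024-04-12│alice76@mail.com│Eve Davis     
2024-04-02│alice19@mail.com│Frank Taylor  
2024-03-28│bob45@mail.com  │Hank Wilson   
2024-02-17│frank32@mail.com│Alice Davis   
2024-02-07│bob95@mail.com  │Carol Davis   
2024-01-05│eve32@mail.com  │Dave Davis    
                                          
                                          
                                          
                                          
                                          
                                          
                                          
                                          


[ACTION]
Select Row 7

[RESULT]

Date     ▼│Email           │Name          
──────────┼────────────────┼────────────  
2024-10-07│carol43@mail.com│Bob Jones     
2024-09-25│carol30@mail.com│Hank Davis    
2024-09-21│hank88@mail.com │Frank Taylor  
2024-08-28│eve75@mail.com  │Grace Davis   
2024-08-26│alice27@mail.com│Hank Jones    
2024-05-15│dave31@mail.com │Carol Brown   
2024-05-01│alice91@mail.com│Grace Brown   
>024-04-12│alice76@mail.com│Eve Davis     
2024-04-02│alice19@mail.com│Frank Taylor  
2024-03-28│bob45@mail.com  │Hank Wilson   
2024-02-17│frank32@mail.com│Alice Davis   
2024-02-07│bob95@mail.com  │Carol Davis   
2024-01-05│eve32@mail.com  │Dave Davis    
                                          
                                          
                                          
                                          
                                          
                                          
                                          
                                          


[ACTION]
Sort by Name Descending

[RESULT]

Date      │Email           │Name       ▼  
──────────┼────────────────┼────────────  
2024-03-28│bob45@mail.com  │Hank Wilson   
2024-08-26│alice27@mail.com│Hank Jones    
2024-09-25│carol30@mail.com│Hank Davis    
2024-08-28│eve75@mail.com  │Grace Davis   
2024-05-01│alice91@mail.com│Grace Brown   
2024-09-21│hank88@mail.com │Frank Taylor  
2024-04-02│alice19@mail.com│Frank Taylor  
>024-04-12│alice76@mail.com│Eve Davis     
2024-01-05│eve32@mail.com  │Dave Davis    
2024-02-07│bob95@mail.com  │Carol Davis   
2024-05-15│dave31@mail.com │Carol Brown   
2024-10-07│carol43@mail.com│Bob Jones     
2024-02-17│frank32@mail.com│Alice Davis   
                                          
                                          
                                          
                                          
                                          
                                          
                                          
                                          


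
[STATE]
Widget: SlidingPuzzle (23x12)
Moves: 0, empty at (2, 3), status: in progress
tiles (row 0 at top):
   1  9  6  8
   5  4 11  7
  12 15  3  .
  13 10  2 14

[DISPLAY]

┌────┬────┬────┬────┐  
│  1 │  9 │  6 │  8 │  
├────┼────┼────┼────┤  
│  5 │  4 │ 11 │  7 │  
├────┼────┼────┼────┤  
│ 12 │ 15 │  3 │    │  
├────┼────┼────┼────┤  
│ 13 │ 10 │  2 │ 14 │  
└────┴────┴────┴────┘  
Moves: 0               
                       
                       


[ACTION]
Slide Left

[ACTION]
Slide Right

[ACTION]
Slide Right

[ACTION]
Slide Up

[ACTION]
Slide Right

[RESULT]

┌────┬────┬────┬────┐  
│  1 │  9 │  6 │  8 │  
├────┼────┼────┼────┤  
│  5 │  4 │ 11 │  7 │  
├────┼────┼────┼────┤  
│ 12 │ 10 │ 15 │  3 │  
├────┼────┼────┼────┤  
│    │ 13 │  2 │ 14 │  
└────┴────┴────┴────┘  
Moves: 4               
                       
                       


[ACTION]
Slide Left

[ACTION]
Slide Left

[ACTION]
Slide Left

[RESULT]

┌────┬────┬────┬────┐  
│  1 │  9 │  6 │  8 │  
├────┼────┼────┼────┤  
│  5 │  4 │ 11 │  7 │  
├────┼────┼────┼────┤  
│ 12 │ 10 │ 15 │  3 │  
├────┼────┼────┼────┤  
│ 13 │  2 │ 14 │    │  
└────┴────┴────┴────┘  
Moves: 7               
                       
                       


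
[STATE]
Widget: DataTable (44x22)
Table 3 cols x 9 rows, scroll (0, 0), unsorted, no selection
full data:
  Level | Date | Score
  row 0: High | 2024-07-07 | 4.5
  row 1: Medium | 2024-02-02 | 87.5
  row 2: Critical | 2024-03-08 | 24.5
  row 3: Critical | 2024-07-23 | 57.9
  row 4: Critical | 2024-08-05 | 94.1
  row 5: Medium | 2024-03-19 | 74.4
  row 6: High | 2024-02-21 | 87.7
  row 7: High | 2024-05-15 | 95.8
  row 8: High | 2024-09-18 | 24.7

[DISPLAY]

Level   │Date      │Score                   
────────┼──────────┼─────                   
High    │2024-07-07│4.5                     
Medium  │2024-02-02│87.5                    
Critical│2024-03-08│24.5                    
Critical│2024-07-23│57.9                    
Critical│2024-08-05│94.1                    
Medium  │2024-03-19│74.4                    
High    │2024-02-21│87.7                    
High    │2024-05-15│95.8                    
High    │2024-09-18│24.7                    
                                            
                                            
                                            
                                            
                                            
                                            
                                            
                                            
                                            
                                            
                                            


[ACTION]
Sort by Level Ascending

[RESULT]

Level  ▲│Date      │Score                   
────────┼──────────┼─────                   
Critical│2024-03-08│24.5                    
Critical│2024-07-23│57.9                    
Critical│2024-08-05│94.1                    
High    │2024-07-07│4.5                     
High    │2024-02-21│87.7                    
High    │2024-05-15│95.8                    
High    │2024-09-18│24.7                    
Medium  │2024-02-02│87.5                    
Medium  │2024-03-19│74.4                    
                                            
                                            
                                            
                                            
                                            
                                            
                                            
                                            
                                            
                                            
                                            


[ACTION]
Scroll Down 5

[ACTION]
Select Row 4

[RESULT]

Level  ▲│Date      │Score                   
────────┼──────────┼─────                   
Critical│2024-03-08│24.5                    
Critical│2024-07-23│57.9                    
Critical│2024-08-05│94.1                    
High    │2024-07-07│4.5                     
>igh    │2024-02-21│87.7                    
High    │2024-05-15│95.8                    
High    │2024-09-18│24.7                    
Medium  │2024-02-02│87.5                    
Medium  │2024-03-19│74.4                    
                                            
                                            
                                            
                                            
                                            
                                            
                                            
                                            
                                            
                                            
                                            


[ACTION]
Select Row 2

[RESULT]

Level  ▲│Date      │Score                   
────────┼──────────┼─────                   
Critical│2024-03-08│24.5                    
Critical│2024-07-23│57.9                    
>ritical│2024-08-05│94.1                    
High    │2024-07-07│4.5                     
High    │2024-02-21│87.7                    
High    │2024-05-15│95.8                    
High    │2024-09-18│24.7                    
Medium  │2024-02-02│87.5                    
Medium  │2024-03-19│74.4                    
                                            
                                            
                                            
                                            
                                            
                                            
                                            
                                            
                                            
                                            
                                            


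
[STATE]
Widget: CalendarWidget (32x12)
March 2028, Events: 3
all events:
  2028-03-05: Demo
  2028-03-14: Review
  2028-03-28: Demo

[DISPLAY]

           March 2028           
Mo Tu We Th Fr Sa Su            
       1  2  3  4  5*           
 6  7  8  9 10 11 12            
13 14* 15 16 17 18 19           
20 21 22 23 24 25 26            
27 28* 29 30 31                 
                                
                                
                                
                                
                                


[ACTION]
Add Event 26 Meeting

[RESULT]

           March 2028           
Mo Tu We Th Fr Sa Su            
       1  2  3  4  5*           
 6  7  8  9 10 11 12            
13 14* 15 16 17 18 19           
20 21 22 23 24 25 26*           
27 28* 29 30 31                 
                                
                                
                                
                                
                                


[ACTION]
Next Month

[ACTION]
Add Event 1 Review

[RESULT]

           April 2028           
Mo Tu We Th Fr Sa Su            
                1*  2           
 3  4  5  6  7  8  9            
10 11 12 13 14 15 16            
17 18 19 20 21 22 23            
24 25 26 27 28 29 30            
                                
                                
                                
                                
                                


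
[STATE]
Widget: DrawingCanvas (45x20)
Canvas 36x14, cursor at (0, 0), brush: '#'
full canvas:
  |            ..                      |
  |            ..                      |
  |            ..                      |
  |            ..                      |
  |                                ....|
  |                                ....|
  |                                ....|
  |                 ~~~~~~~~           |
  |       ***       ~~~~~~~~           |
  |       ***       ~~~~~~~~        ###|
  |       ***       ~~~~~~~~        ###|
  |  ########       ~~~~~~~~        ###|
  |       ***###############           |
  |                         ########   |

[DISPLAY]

+           ..                               
            ..                               
            ..                               
            ..                               
                                ....         
                                ....         
                                ....         
                 ~~~~~~~~                    
       ***       ~~~~~~~~                    
       ***       ~~~~~~~~        ###         
       ***       ~~~~~~~~        ###         
  ########       ~~~~~~~~        ###         
       ***###############                    
                         ########            
                                             
                                             
                                             
                                             
                                             
                                             


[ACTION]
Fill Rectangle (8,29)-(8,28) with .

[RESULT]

+           ..                               
            ..                               
            ..                               
            ..                               
                                ....         
                                ....         
                                ....         
                 ~~~~~~~~                    
       ***       ~~~~~~~~   ..               
       ***       ~~~~~~~~        ###         
       ***       ~~~~~~~~        ###         
  ########       ~~~~~~~~        ###         
       ***###############                    
                         ########            
                                             
                                             
                                             
                                             
                                             
                                             


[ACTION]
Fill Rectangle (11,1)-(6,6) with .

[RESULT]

+           ..                               
            ..                               
            ..                               
            ..                               
                                ....         
                                ....         
 ......                         ....         
 ......          ~~~~~~~~                    
 ......***       ~~~~~~~~   ..               
 ......***       ~~~~~~~~        ###         
 ......***       ~~~~~~~~        ###         
 ......###       ~~~~~~~~        ###         
       ***###############                    
                         ########            
                                             
                                             
                                             
                                             
                                             
                                             


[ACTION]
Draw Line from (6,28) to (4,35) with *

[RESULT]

+           ..                               
            ..                               
            ..                               
            ..                               
                                ..**         
                              ****..         
 ......                     **  ....         
 ......          ~~~~~~~~                    
 ......***       ~~~~~~~~   ..               
 ......***       ~~~~~~~~        ###         
 ......***       ~~~~~~~~        ###         
 ......###       ~~~~~~~~        ###         
       ***###############                    
                         ########            
                                             
                                             
                                             
                                             
                                             
                                             


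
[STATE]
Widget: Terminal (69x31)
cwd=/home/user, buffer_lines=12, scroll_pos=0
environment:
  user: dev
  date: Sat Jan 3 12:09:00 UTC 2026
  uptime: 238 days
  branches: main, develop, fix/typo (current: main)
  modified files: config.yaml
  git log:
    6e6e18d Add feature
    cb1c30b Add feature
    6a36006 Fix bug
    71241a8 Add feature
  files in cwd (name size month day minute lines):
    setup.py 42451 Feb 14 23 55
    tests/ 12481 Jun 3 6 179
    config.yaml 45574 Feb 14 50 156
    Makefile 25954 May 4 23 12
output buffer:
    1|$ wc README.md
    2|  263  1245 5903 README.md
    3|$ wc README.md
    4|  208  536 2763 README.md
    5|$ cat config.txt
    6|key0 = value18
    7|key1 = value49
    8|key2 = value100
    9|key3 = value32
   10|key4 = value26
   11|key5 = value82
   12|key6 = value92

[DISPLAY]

$ wc README.md                                                       
  263  1245 5903 README.md                                           
$ wc README.md                                                       
  208  536 2763 README.md                                            
$ cat config.txt                                                     
key0 = value18                                                       
key1 = value49                                                       
key2 = value100                                                      
key3 = value32                                                       
key4 = value26                                                       
key5 = value82                                                       
key6 = value92                                                       
$ █                                                                  
                                                                     
                                                                     
                                                                     
                                                                     
                                                                     
                                                                     
                                                                     
                                                                     
                                                                     
                                                                     
                                                                     
                                                                     
                                                                     
                                                                     
                                                                     
                                                                     
                                                                     
                                                                     


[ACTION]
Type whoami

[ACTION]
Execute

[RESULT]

$ wc README.md                                                       
  263  1245 5903 README.md                                           
$ wc README.md                                                       
  208  536 2763 README.md                                            
$ cat config.txt                                                     
key0 = value18                                                       
key1 = value49                                                       
key2 = value100                                                      
key3 = value32                                                       
key4 = value26                                                       
key5 = value82                                                       
key6 = value92                                                       
$ whoami                                                             
dev                                                                  
$ █                                                                  
                                                                     
                                                                     
                                                                     
                                                                     
                                                                     
                                                                     
                                                                     
                                                                     
                                                                     
                                                                     
                                                                     
                                                                     
                                                                     
                                                                     
                                                                     
                                                                     


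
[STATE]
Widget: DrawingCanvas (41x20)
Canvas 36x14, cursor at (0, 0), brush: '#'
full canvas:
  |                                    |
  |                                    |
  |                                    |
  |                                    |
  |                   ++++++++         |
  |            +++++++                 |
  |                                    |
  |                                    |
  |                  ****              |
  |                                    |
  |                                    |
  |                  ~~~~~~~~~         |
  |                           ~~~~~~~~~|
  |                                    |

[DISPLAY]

+                                        
                                         
                                         
                                         
                   ++++++++              
            +++++++                      
                                         
                                         
                  ****                   
                                         
                                         
                  ~~~~~~~~~              
                           ~~~~~~~~~     
                                         
                                         
                                         
                                         
                                         
                                         
                                         


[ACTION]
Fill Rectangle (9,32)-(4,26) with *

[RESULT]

+                                        
                                         
                                         
                                         
                   +++++++*******        
            +++++++       *******        
                          *******        
                          *******        
                  ****    *******        
                          *******        
                                         
                  ~~~~~~~~~              
                           ~~~~~~~~~     
                                         
                                         
                                         
                                         
                                         
                                         
                                         


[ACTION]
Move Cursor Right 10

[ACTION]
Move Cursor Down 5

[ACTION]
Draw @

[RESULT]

                                         
                                         
                                         
                                         
                   +++++++*******        
          @ +++++++       *******        
                          *******        
                          *******        
                  ****    *******        
                          *******        
                                         
                  ~~~~~~~~~              
                           ~~~~~~~~~     
                                         
                                         
                                         
                                         
                                         
                                         
                                         


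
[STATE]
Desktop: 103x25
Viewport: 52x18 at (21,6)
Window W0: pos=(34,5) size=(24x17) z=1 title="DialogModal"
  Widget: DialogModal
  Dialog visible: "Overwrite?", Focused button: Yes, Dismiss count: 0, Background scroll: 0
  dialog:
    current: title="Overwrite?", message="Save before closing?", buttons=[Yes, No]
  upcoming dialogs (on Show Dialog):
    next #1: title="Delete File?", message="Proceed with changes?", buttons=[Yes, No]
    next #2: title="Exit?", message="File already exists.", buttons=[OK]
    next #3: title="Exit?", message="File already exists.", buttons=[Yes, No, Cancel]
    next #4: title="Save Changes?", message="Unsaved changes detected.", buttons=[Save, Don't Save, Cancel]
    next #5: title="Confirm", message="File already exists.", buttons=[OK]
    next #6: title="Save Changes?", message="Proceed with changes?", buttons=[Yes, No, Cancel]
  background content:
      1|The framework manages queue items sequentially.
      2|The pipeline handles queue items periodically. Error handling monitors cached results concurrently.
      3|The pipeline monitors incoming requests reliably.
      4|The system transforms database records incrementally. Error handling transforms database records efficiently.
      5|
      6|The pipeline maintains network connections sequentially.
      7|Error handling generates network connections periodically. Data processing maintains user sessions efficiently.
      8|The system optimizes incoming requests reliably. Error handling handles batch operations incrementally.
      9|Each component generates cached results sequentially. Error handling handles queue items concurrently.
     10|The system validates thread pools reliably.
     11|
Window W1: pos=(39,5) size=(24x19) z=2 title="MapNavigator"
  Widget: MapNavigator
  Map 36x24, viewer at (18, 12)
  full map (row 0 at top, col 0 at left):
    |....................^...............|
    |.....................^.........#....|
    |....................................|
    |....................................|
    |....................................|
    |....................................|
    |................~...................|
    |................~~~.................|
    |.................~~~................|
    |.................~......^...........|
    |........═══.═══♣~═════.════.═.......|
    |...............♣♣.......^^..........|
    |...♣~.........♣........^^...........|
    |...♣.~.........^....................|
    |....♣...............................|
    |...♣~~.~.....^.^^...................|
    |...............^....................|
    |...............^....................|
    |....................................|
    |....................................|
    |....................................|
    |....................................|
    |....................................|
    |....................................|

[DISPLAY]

             ┃ Dia┃ MapNavigator         ┃          
             ┠────┠──────────────────────┨          
             ┃The ┃......................┃          
             ┃The ┃.........~............┃          
             ┃The ┃.........~~~..........┃          
             ┃The ┃..........~~~.........┃          
             ┃  ┌─┃..........~......^....┃          
             ┃Th│ ┃.═══.═══♣~═════.════.═┃          
             ┃Er│S┃........♣♣.......^^...┃          
             ┃Th│ ┃.......♣...@....^^....┃          
             ┃Ea└─┃........^.............┃          
             ┃The ┃......................┃          
             ┃    ┃~.....^.^^............┃          
             ┃    ┃........^.............┃          
             ┃    ┃........^.............┃          
             ┗━━━━┃......................┃          
                  ┃......................┃          
                  ┗━━━━━━━━━━━━━━━━━━━━━━┛          


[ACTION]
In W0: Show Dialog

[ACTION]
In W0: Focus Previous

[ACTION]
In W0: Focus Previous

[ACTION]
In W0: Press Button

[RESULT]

             ┃ Dia┃ MapNavigator         ┃          
             ┠────┠──────────────────────┨          
             ┃The ┃......................┃          
             ┃The ┃.........~............┃          
             ┃The ┃.........~~~..........┃          
             ┃The ┃..........~~~.........┃          
             ┃    ┃..........~......^....┃          
             ┃The ┃.═══.═══♣~═════.════.═┃          
             ┃Erro┃........♣♣.......^^...┃          
             ┃The ┃.......♣...@....^^....┃          
             ┃Each┃........^.............┃          
             ┃The ┃......................┃          
             ┃    ┃~.....^.^^............┃          
             ┃    ┃........^.............┃          
             ┃    ┃........^.............┃          
             ┗━━━━┃......................┃          
                  ┃......................┃          
                  ┗━━━━━━━━━━━━━━━━━━━━━━┛          


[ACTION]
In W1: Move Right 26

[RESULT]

             ┃ Dia┃ MapNavigator         ┃          
             ┠────┠──────────────────────┨          
             ┃The ┃............          ┃          
             ┃The ┃............          ┃          
             ┃The ┃............          ┃          
             ┃The ┃............          ┃          
             ┃    ┃^...........          ┃          
             ┃The ┃═══.═.......          ┃          
             ┃Erro┃^^..........          ┃          
             ┃The ┃^..........@          ┃          
             ┃Each┃............          ┃          
             ┃The ┃............          ┃          
             ┃    ┃............          ┃          
             ┃    ┃............          ┃          
             ┃    ┃............          ┃          
             ┗━━━━┃............          ┃          
                  ┃............          ┃          
                  ┗━━━━━━━━━━━━━━━━━━━━━━┛          
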